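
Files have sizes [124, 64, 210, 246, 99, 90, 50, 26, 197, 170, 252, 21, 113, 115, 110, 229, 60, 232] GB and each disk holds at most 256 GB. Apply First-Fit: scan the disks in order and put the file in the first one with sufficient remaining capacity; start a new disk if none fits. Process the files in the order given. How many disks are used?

11

disk 1: place 124 GB, 132 GB left
disk 1: place 64 GB, 68 GB left
disk 2: place 210 GB, 46 GB left
disk 3: place 246 GB, 10 GB left
disk 4: place 99 GB, 157 GB left
disk 4: place 90 GB, 67 GB left
disk 1: place 50 GB, 18 GB left
disk 2: place 26 GB, 20 GB left
disk 5: place 197 GB, 59 GB left
disk 6: place 170 GB, 86 GB left
disk 7: place 252 GB, 4 GB left
disk 4: place 21 GB, 46 GB left
disk 8: place 113 GB, 143 GB left
disk 8: place 115 GB, 28 GB left
disk 9: place 110 GB, 146 GB left
disk 10: place 229 GB, 27 GB left
disk 6: place 60 GB, 26 GB left
disk 11: place 232 GB, 24 GB left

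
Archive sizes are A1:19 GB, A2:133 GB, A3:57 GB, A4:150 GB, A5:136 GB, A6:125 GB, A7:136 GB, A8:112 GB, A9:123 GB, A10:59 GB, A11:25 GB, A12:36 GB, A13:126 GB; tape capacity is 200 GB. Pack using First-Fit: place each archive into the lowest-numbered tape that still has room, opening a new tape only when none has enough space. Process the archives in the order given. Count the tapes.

A1 (19 GB) → tape 1 (remaining 181 GB)
A2 (133 GB) → tape 1 (remaining 48 GB)
A3 (57 GB) → tape 2 (remaining 143 GB)
A4 (150 GB) → tape 3 (remaining 50 GB)
A5 (136 GB) → tape 2 (remaining 7 GB)
A6 (125 GB) → tape 4 (remaining 75 GB)
A7 (136 GB) → tape 5 (remaining 64 GB)
A8 (112 GB) → tape 6 (remaining 88 GB)
A9 (123 GB) → tape 7 (remaining 77 GB)
A10 (59 GB) → tape 4 (remaining 16 GB)
A11 (25 GB) → tape 1 (remaining 23 GB)
A12 (36 GB) → tape 3 (remaining 14 GB)
A13 (126 GB) → tape 8 (remaining 74 GB)

8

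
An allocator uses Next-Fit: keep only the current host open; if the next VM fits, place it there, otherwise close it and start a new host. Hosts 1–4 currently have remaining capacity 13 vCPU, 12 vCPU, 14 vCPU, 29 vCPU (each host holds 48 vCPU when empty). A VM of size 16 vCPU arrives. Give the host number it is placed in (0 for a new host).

Next-Fit only looks at host 4, which has 29 vCPU free.
16 vCPU fits there.

4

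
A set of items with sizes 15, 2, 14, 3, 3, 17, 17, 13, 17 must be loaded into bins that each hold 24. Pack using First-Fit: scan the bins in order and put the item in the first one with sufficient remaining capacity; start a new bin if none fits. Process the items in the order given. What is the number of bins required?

6 bins

Put 15 in bin 1; 9 remain.
Put 2 in bin 1; 7 remain.
Put 14 in bin 2; 10 remain.
Put 3 in bin 1; 4 remain.
Put 3 in bin 1; 1 remain.
Put 17 in bin 3; 7 remain.
Put 17 in bin 4; 7 remain.
Put 13 in bin 5; 11 remain.
Put 17 in bin 6; 7 remain.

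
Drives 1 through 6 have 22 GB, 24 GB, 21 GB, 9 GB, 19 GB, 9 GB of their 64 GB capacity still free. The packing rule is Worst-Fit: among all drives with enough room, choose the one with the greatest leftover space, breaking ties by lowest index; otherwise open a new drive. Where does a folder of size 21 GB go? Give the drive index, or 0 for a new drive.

Drives with room: drive 1 (22 GB), drive 2 (24 GB), drive 3 (21 GB).
Most room is drive 2 with 24 GB free.

2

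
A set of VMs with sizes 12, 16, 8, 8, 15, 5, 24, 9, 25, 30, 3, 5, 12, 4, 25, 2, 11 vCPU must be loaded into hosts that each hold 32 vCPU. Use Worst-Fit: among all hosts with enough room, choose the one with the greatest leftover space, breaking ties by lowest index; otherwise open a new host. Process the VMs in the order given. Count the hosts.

12 vCPU → host 1 (remaining 20 vCPU)
16 vCPU → host 1 (remaining 4 vCPU)
8 vCPU → host 2 (remaining 24 vCPU)
8 vCPU → host 2 (remaining 16 vCPU)
15 vCPU → host 2 (remaining 1 vCPU)
5 vCPU → host 3 (remaining 27 vCPU)
24 vCPU → host 3 (remaining 3 vCPU)
9 vCPU → host 4 (remaining 23 vCPU)
25 vCPU → host 5 (remaining 7 vCPU)
30 vCPU → host 6 (remaining 2 vCPU)
3 vCPU → host 4 (remaining 20 vCPU)
5 vCPU → host 4 (remaining 15 vCPU)
12 vCPU → host 4 (remaining 3 vCPU)
4 vCPU → host 5 (remaining 3 vCPU)
25 vCPU → host 7 (remaining 7 vCPU)
2 vCPU → host 7 (remaining 5 vCPU)
11 vCPU → host 8 (remaining 21 vCPU)
Final hosts: [12,16] [8,8,15] [5,24] [9,3,5,12] [25,4] [30] [25,2] [11].

8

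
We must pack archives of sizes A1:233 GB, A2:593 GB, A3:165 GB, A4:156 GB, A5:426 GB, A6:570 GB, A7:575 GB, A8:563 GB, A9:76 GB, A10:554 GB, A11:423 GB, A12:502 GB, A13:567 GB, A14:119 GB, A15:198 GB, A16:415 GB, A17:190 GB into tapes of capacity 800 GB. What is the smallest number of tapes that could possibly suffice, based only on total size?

8 tapes

Total size = 233 + 593 + 165 + 156 + 426 + 570 + 575 + 563 + 76 + 554 + 423 + 502 + 567 + 119 + 198 + 415 + 190 = 6325 GB.
⌈6325 / 800⌉ = 8.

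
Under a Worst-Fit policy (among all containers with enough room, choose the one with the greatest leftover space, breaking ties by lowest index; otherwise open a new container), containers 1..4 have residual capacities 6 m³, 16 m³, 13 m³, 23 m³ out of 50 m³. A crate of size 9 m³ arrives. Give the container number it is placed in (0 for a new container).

Containers with room: container 2 (16 m³), container 3 (13 m³), container 4 (23 m³).
Most room is container 4 with 23 m³ free.

4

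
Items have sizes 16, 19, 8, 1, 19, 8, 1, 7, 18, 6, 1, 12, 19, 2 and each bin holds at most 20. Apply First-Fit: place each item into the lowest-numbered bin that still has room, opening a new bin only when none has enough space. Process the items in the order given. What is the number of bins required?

16 → bin 1 (remaining 4)
19 → bin 2 (remaining 1)
8 → bin 3 (remaining 12)
1 → bin 1 (remaining 3)
19 → bin 4 (remaining 1)
8 → bin 3 (remaining 4)
1 → bin 1 (remaining 2)
7 → bin 5 (remaining 13)
18 → bin 6 (remaining 2)
6 → bin 5 (remaining 7)
1 → bin 1 (remaining 1)
12 → bin 7 (remaining 8)
19 → bin 8 (remaining 1)
2 → bin 3 (remaining 2)
Final bins: [16,1,1,1] [19] [8,8,2] [19] [7,6] [18] [12] [19].

8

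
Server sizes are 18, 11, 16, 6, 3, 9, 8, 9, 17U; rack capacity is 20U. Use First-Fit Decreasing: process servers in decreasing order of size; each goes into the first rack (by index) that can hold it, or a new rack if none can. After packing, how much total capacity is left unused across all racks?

23

Sorted descending: 18, 17, 16, 11, 9, 9, 8, 6, 3.
rack 1: place 18U, 2U left
rack 2: place 17U, 3U left
rack 3: place 16U, 4U left
rack 4: place 11U, 9U left
rack 4: place 9U, 0U left
rack 5: place 9U, 11U left
rack 5: place 8U, 3U left
rack 6: place 6U, 14U left
rack 2: place 3U, 0U left
6 racks × 20U = 120U; used 97U; unused 23U.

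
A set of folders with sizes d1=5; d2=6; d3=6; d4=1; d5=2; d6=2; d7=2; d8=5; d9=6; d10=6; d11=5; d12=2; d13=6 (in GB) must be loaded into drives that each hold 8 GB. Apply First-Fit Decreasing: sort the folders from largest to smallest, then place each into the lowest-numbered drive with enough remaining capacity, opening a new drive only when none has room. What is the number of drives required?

8

Sorted descending: 6, 6, 6, 6, 6, 5, 5, 5, 2, 2, 2, 2, 1.
6 GB → drive 1 (remaining 2 GB)
6 GB → drive 2 (remaining 2 GB)
6 GB → drive 3 (remaining 2 GB)
6 GB → drive 4 (remaining 2 GB)
6 GB → drive 5 (remaining 2 GB)
5 GB → drive 6 (remaining 3 GB)
5 GB → drive 7 (remaining 3 GB)
5 GB → drive 8 (remaining 3 GB)
2 GB → drive 1 (remaining 0 GB)
2 GB → drive 2 (remaining 0 GB)
2 GB → drive 3 (remaining 0 GB)
2 GB → drive 4 (remaining 0 GB)
1 GB → drive 5 (remaining 1 GB)
Final drives: [6,2] [6,2] [6,2] [6,2] [6,1] [5] [5] [5].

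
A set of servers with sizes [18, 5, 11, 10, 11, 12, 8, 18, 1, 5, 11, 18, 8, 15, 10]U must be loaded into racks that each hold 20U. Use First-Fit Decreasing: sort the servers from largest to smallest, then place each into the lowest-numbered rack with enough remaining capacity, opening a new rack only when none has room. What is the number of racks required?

Sorted descending: 18, 18, 18, 15, 12, 11, 11, 11, 10, 10, 8, 8, 5, 5, 1.
rack 1: place 18U, 2U left
rack 2: place 18U, 2U left
rack 3: place 18U, 2U left
rack 4: place 15U, 5U left
rack 5: place 12U, 8U left
rack 6: place 11U, 9U left
rack 7: place 11U, 9U left
rack 8: place 11U, 9U left
rack 9: place 10U, 10U left
rack 9: place 10U, 0U left
rack 5: place 8U, 0U left
rack 6: place 8U, 1U left
rack 4: place 5U, 0U left
rack 7: place 5U, 4U left
rack 1: place 1U, 1U left
Final racks: [18,1] [18] [18] [15,5] [12,8] [11,8] [11,5] [11] [10,10].

9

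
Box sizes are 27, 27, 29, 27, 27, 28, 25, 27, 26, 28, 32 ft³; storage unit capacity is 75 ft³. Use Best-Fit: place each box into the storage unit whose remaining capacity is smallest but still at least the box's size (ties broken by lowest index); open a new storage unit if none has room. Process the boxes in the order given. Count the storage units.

6 storage units

27 ft³ → storage unit 1 (remaining 48 ft³)
27 ft³ → storage unit 1 (remaining 21 ft³)
29 ft³ → storage unit 2 (remaining 46 ft³)
27 ft³ → storage unit 2 (remaining 19 ft³)
27 ft³ → storage unit 3 (remaining 48 ft³)
28 ft³ → storage unit 3 (remaining 20 ft³)
25 ft³ → storage unit 4 (remaining 50 ft³)
27 ft³ → storage unit 4 (remaining 23 ft³)
26 ft³ → storage unit 5 (remaining 49 ft³)
28 ft³ → storage unit 5 (remaining 21 ft³)
32 ft³ → storage unit 6 (remaining 43 ft³)
Final storage units: [27,27] [29,27] [27,28] [25,27] [26,28] [32].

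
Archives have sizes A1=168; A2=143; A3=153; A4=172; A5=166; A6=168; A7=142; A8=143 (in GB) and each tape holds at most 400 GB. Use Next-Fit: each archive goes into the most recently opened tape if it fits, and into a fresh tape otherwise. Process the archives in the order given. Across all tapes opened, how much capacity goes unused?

345

tape 1: place A1 (168 GB), 232 GB left
tape 1: place A2 (143 GB), 89 GB left
tape 2: place A3 (153 GB), 247 GB left
tape 2: place A4 (172 GB), 75 GB left
tape 3: place A5 (166 GB), 234 GB left
tape 3: place A6 (168 GB), 66 GB left
tape 4: place A7 (142 GB), 258 GB left
tape 4: place A8 (143 GB), 115 GB left
4 tapes × 400 GB = 1600 GB; used 1255 GB; unused 345 GB.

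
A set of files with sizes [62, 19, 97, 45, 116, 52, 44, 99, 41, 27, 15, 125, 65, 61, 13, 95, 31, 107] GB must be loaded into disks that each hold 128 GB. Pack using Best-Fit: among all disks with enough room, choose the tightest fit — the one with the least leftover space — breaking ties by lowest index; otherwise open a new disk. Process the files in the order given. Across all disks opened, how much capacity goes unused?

166

disk 1: place 62 GB, 66 GB left
disk 1: place 19 GB, 47 GB left
disk 2: place 97 GB, 31 GB left
disk 1: place 45 GB, 2 GB left
disk 3: place 116 GB, 12 GB left
disk 4: place 52 GB, 76 GB left
disk 4: place 44 GB, 32 GB left
disk 5: place 99 GB, 29 GB left
disk 6: place 41 GB, 87 GB left
disk 5: place 27 GB, 2 GB left
disk 2: place 15 GB, 16 GB left
disk 7: place 125 GB, 3 GB left
disk 6: place 65 GB, 22 GB left
disk 8: place 61 GB, 67 GB left
disk 2: place 13 GB, 3 GB left
disk 9: place 95 GB, 33 GB left
disk 4: place 31 GB, 1 GB left
disk 10: place 107 GB, 21 GB left
10 disks × 128 GB = 1280 GB; used 1114 GB; unused 166 GB.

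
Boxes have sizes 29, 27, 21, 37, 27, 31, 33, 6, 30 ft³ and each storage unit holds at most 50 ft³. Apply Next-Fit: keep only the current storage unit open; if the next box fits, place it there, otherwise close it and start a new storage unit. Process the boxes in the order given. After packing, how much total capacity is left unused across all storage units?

29 ft³ → storage unit 1 (remaining 21 ft³)
27 ft³ → storage unit 2 (remaining 23 ft³)
21 ft³ → storage unit 2 (remaining 2 ft³)
37 ft³ → storage unit 3 (remaining 13 ft³)
27 ft³ → storage unit 4 (remaining 23 ft³)
31 ft³ → storage unit 5 (remaining 19 ft³)
33 ft³ → storage unit 6 (remaining 17 ft³)
6 ft³ → storage unit 6 (remaining 11 ft³)
30 ft³ → storage unit 7 (remaining 20 ft³)
7 storage units × 50 ft³ = 350 ft³; used 241 ft³; unused 109 ft³.

109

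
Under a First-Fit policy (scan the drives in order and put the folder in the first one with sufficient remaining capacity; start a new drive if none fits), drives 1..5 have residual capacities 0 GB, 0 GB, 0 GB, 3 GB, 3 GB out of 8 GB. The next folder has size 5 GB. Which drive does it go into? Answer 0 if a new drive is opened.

0

No drive has ≥ 5 GB free, so a new drive is opened.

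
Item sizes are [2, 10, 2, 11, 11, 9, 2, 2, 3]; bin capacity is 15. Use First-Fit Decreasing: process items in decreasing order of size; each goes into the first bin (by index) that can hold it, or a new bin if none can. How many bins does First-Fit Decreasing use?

Sorted descending: 11, 11, 10, 9, 3, 2, 2, 2, 2.
bin 1: place 11, 4 left
bin 2: place 11, 4 left
bin 3: place 10, 5 left
bin 4: place 9, 6 left
bin 1: place 3, 1 left
bin 2: place 2, 2 left
bin 2: place 2, 0 left
bin 3: place 2, 3 left
bin 3: place 2, 1 left
Final bins: [11,3] [11,2,2] [10,2,2] [9].

4 bins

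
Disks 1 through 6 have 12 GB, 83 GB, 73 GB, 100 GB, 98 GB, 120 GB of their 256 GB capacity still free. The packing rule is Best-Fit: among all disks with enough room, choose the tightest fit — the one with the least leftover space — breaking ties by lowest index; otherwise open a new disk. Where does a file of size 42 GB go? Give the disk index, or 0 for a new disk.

Disks with room: disk 2 (83 GB), disk 3 (73 GB), disk 4 (100 GB), disk 5 (98 GB), disk 6 (120 GB).
Tightest fit is disk 3 with 73 GB free.

3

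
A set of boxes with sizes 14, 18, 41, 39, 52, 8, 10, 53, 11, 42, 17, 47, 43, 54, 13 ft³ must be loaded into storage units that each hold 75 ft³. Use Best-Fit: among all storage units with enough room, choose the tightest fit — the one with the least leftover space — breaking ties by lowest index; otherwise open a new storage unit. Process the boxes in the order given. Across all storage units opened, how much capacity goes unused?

Put 14 ft³ in storage unit 1; 61 ft³ remain.
Put 18 ft³ in storage unit 1; 43 ft³ remain.
Put 41 ft³ in storage unit 1; 2 ft³ remain.
Put 39 ft³ in storage unit 2; 36 ft³ remain.
Put 52 ft³ in storage unit 3; 23 ft³ remain.
Put 8 ft³ in storage unit 3; 15 ft³ remain.
Put 10 ft³ in storage unit 3; 5 ft³ remain.
Put 53 ft³ in storage unit 4; 22 ft³ remain.
Put 11 ft³ in storage unit 4; 11 ft³ remain.
Put 42 ft³ in storage unit 5; 33 ft³ remain.
Put 17 ft³ in storage unit 5; 16 ft³ remain.
Put 47 ft³ in storage unit 6; 28 ft³ remain.
Put 43 ft³ in storage unit 7; 32 ft³ remain.
Put 54 ft³ in storage unit 8; 21 ft³ remain.
Put 13 ft³ in storage unit 5; 3 ft³ remain.
8 storage units × 75 ft³ = 600 ft³; used 462 ft³; unused 138 ft³.

138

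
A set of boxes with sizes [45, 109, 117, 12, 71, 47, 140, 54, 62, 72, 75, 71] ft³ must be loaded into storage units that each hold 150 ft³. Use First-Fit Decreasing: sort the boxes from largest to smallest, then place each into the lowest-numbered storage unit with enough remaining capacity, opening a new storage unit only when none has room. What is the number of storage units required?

7

Sorted descending: 140, 117, 109, 75, 72, 71, 71, 62, 54, 47, 45, 12.
140 ft³ → storage unit 1 (remaining 10 ft³)
117 ft³ → storage unit 2 (remaining 33 ft³)
109 ft³ → storage unit 3 (remaining 41 ft³)
75 ft³ → storage unit 4 (remaining 75 ft³)
72 ft³ → storage unit 4 (remaining 3 ft³)
71 ft³ → storage unit 5 (remaining 79 ft³)
71 ft³ → storage unit 5 (remaining 8 ft³)
62 ft³ → storage unit 6 (remaining 88 ft³)
54 ft³ → storage unit 6 (remaining 34 ft³)
47 ft³ → storage unit 7 (remaining 103 ft³)
45 ft³ → storage unit 7 (remaining 58 ft³)
12 ft³ → storage unit 2 (remaining 21 ft³)
Final storage units: [140] [117,12] [109] [75,72] [71,71] [62,54] [47,45].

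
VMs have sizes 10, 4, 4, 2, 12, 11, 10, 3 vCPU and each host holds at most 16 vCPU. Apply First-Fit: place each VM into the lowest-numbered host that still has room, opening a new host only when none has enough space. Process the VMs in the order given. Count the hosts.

4

Put 10 vCPU in host 1; 6 vCPU remain.
Put 4 vCPU in host 1; 2 vCPU remain.
Put 4 vCPU in host 2; 12 vCPU remain.
Put 2 vCPU in host 1; 0 vCPU remain.
Put 12 vCPU in host 2; 0 vCPU remain.
Put 11 vCPU in host 3; 5 vCPU remain.
Put 10 vCPU in host 4; 6 vCPU remain.
Put 3 vCPU in host 3; 2 vCPU remain.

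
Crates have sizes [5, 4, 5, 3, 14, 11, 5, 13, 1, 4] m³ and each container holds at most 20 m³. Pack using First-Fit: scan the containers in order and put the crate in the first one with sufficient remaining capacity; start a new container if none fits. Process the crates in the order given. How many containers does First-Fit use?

5 m³ → container 1 (remaining 15 m³)
4 m³ → container 1 (remaining 11 m³)
5 m³ → container 1 (remaining 6 m³)
3 m³ → container 1 (remaining 3 m³)
14 m³ → container 2 (remaining 6 m³)
11 m³ → container 3 (remaining 9 m³)
5 m³ → container 2 (remaining 1 m³)
13 m³ → container 4 (remaining 7 m³)
1 m³ → container 1 (remaining 2 m³)
4 m³ → container 3 (remaining 5 m³)

4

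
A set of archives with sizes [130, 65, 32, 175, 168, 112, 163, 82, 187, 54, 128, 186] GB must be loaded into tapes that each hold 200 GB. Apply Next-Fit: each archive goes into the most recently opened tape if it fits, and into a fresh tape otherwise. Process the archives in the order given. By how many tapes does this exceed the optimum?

Next-Fit: [130,65] [32] [175] [168] [112] [163] [82] [187] [54,128] [186] → 10 tapes.
Total size 1482 GB; any packing needs at least ⌈1482/200⌉ = 8 tapes.
An optimal packing achieves that bound: [187] [186] [175] [168,32] [163] [130,65] [128,54] [112,82] → 8 tapes.
Excess: 10 − 8 = 2.

2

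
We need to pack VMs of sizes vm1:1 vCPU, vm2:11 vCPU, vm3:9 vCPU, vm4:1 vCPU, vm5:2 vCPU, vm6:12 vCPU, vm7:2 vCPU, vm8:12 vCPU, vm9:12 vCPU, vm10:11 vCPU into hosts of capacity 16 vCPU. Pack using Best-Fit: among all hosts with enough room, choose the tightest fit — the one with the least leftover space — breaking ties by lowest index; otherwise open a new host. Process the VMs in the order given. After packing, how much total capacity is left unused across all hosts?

23

vm1 (1 vCPU) → host 1 (remaining 15 vCPU)
vm2 (11 vCPU) → host 1 (remaining 4 vCPU)
vm3 (9 vCPU) → host 2 (remaining 7 vCPU)
vm4 (1 vCPU) → host 1 (remaining 3 vCPU)
vm5 (2 vCPU) → host 1 (remaining 1 vCPU)
vm6 (12 vCPU) → host 3 (remaining 4 vCPU)
vm7 (2 vCPU) → host 3 (remaining 2 vCPU)
vm8 (12 vCPU) → host 4 (remaining 4 vCPU)
vm9 (12 vCPU) → host 5 (remaining 4 vCPU)
vm10 (11 vCPU) → host 6 (remaining 5 vCPU)
6 hosts × 16 vCPU = 96 vCPU; used 73 vCPU; unused 23 vCPU.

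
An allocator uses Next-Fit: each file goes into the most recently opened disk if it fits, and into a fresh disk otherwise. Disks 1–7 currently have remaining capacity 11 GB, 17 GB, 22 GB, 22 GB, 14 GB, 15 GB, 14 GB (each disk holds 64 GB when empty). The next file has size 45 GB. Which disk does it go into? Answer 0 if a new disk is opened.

Next-Fit only looks at disk 7, which has 14 GB free.
45 GB does not fit, so a new disk is opened.

0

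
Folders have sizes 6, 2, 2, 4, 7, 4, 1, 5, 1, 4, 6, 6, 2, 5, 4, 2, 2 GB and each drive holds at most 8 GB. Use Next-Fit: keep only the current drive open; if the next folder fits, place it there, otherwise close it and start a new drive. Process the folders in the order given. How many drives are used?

10

6 GB → drive 1 (remaining 2 GB)
2 GB → drive 1 (remaining 0 GB)
2 GB → drive 2 (remaining 6 GB)
4 GB → drive 2 (remaining 2 GB)
7 GB → drive 3 (remaining 1 GB)
4 GB → drive 4 (remaining 4 GB)
1 GB → drive 4 (remaining 3 GB)
5 GB → drive 5 (remaining 3 GB)
1 GB → drive 5 (remaining 2 GB)
4 GB → drive 6 (remaining 4 GB)
6 GB → drive 7 (remaining 2 GB)
6 GB → drive 8 (remaining 2 GB)
2 GB → drive 8 (remaining 0 GB)
5 GB → drive 9 (remaining 3 GB)
4 GB → drive 10 (remaining 4 GB)
2 GB → drive 10 (remaining 2 GB)
2 GB → drive 10 (remaining 0 GB)
Final drives: [6,2] [2,4] [7] [4,1] [5,1] [4] [6] [6,2] [5] [4,2,2].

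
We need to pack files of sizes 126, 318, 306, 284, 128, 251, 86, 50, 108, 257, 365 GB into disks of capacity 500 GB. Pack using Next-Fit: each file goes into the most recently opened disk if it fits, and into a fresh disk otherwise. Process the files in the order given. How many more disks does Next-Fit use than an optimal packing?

0

Next-Fit: [126,318] [306] [284,128] [251,86,50,108] [257] [365] → 6 disks.
6 files exceed 250 GB (half the capacity), and no two of those can share a disk, so at least 6 disks are needed.
So 6 is already optimal.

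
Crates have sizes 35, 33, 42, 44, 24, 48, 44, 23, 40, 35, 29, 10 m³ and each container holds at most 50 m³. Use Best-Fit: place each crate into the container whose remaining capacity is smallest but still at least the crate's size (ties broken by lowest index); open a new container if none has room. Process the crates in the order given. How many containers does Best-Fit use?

Put 35 m³ in container 1; 15 m³ remain.
Put 33 m³ in container 2; 17 m³ remain.
Put 42 m³ in container 3; 8 m³ remain.
Put 44 m³ in container 4; 6 m³ remain.
Put 24 m³ in container 5; 26 m³ remain.
Put 48 m³ in container 6; 2 m³ remain.
Put 44 m³ in container 7; 6 m³ remain.
Put 23 m³ in container 5; 3 m³ remain.
Put 40 m³ in container 8; 10 m³ remain.
Put 35 m³ in container 9; 15 m³ remain.
Put 29 m³ in container 10; 21 m³ remain.
Put 10 m³ in container 8; 0 m³ remain.

10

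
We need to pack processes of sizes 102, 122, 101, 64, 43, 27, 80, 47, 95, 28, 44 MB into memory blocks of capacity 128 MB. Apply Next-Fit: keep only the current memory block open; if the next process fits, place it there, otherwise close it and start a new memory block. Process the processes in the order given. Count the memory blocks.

8 memory blocks

102 MB → memory block 1 (remaining 26 MB)
122 MB → memory block 2 (remaining 6 MB)
101 MB → memory block 3 (remaining 27 MB)
64 MB → memory block 4 (remaining 64 MB)
43 MB → memory block 4 (remaining 21 MB)
27 MB → memory block 5 (remaining 101 MB)
80 MB → memory block 5 (remaining 21 MB)
47 MB → memory block 6 (remaining 81 MB)
95 MB → memory block 7 (remaining 33 MB)
28 MB → memory block 7 (remaining 5 MB)
44 MB → memory block 8 (remaining 84 MB)
Final memory blocks: [102] [122] [101] [64,43] [27,80] [47] [95,28] [44].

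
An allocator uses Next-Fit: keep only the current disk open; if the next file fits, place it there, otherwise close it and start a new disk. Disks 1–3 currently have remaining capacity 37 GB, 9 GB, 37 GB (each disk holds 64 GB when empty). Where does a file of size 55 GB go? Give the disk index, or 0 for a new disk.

0

Next-Fit only looks at disk 3, which has 37 GB free.
55 GB does not fit, so a new disk is opened.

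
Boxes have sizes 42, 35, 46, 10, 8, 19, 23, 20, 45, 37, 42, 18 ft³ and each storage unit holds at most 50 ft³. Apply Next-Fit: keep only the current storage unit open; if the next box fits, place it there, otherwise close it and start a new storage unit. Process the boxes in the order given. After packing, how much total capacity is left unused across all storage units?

105

storage unit 1: place 42 ft³, 8 ft³ left
storage unit 2: place 35 ft³, 15 ft³ left
storage unit 3: place 46 ft³, 4 ft³ left
storage unit 4: place 10 ft³, 40 ft³ left
storage unit 4: place 8 ft³, 32 ft³ left
storage unit 4: place 19 ft³, 13 ft³ left
storage unit 5: place 23 ft³, 27 ft³ left
storage unit 5: place 20 ft³, 7 ft³ left
storage unit 6: place 45 ft³, 5 ft³ left
storage unit 7: place 37 ft³, 13 ft³ left
storage unit 8: place 42 ft³, 8 ft³ left
storage unit 9: place 18 ft³, 32 ft³ left
9 storage units × 50 ft³ = 450 ft³; used 345 ft³; unused 105 ft³.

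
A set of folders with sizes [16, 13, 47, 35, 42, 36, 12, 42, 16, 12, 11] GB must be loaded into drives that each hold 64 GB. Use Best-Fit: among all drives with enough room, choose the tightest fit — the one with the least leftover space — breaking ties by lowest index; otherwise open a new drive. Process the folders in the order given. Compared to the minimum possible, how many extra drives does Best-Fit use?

0

Best-Fit: [16,13,35] [47,12] [42,16] [36,11] [42,12] → 5 drives.
Total size 282 GB; any packing needs at least ⌈282/64⌉ = 5 drives.
So 5 is already optimal.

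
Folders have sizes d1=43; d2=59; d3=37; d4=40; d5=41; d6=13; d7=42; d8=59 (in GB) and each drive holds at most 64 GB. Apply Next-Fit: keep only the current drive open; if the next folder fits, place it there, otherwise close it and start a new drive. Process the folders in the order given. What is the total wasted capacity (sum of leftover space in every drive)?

114

d1 (43 GB) → drive 1 (remaining 21 GB)
d2 (59 GB) → drive 2 (remaining 5 GB)
d3 (37 GB) → drive 3 (remaining 27 GB)
d4 (40 GB) → drive 4 (remaining 24 GB)
d5 (41 GB) → drive 5 (remaining 23 GB)
d6 (13 GB) → drive 5 (remaining 10 GB)
d7 (42 GB) → drive 6 (remaining 22 GB)
d8 (59 GB) → drive 7 (remaining 5 GB)
7 drives × 64 GB = 448 GB; used 334 GB; unused 114 GB.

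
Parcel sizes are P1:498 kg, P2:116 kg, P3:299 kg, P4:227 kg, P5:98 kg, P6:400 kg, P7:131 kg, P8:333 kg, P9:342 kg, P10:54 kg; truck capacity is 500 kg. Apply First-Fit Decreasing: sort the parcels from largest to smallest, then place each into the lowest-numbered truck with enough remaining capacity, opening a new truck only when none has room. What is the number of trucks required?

Sorted descending: 498, 400, 342, 333, 299, 227, 131, 116, 98, 54.
Put 498 kg in truck 1; 2 kg remain.
Put 400 kg in truck 2; 100 kg remain.
Put 342 kg in truck 3; 158 kg remain.
Put 333 kg in truck 4; 167 kg remain.
Put 299 kg in truck 5; 201 kg remain.
Put 227 kg in truck 6; 273 kg remain.
Put 131 kg in truck 3; 27 kg remain.
Put 116 kg in truck 4; 51 kg remain.
Put 98 kg in truck 2; 2 kg remain.
Put 54 kg in truck 5; 147 kg remain.
Final trucks: [498] [400,98] [342,131] [333,116] [299,54] [227].

6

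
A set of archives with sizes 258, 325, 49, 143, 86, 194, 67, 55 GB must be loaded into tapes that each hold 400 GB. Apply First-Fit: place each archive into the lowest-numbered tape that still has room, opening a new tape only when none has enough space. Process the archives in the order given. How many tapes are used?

tape 1: place 258 GB, 142 GB left
tape 2: place 325 GB, 75 GB left
tape 1: place 49 GB, 93 GB left
tape 3: place 143 GB, 257 GB left
tape 1: place 86 GB, 7 GB left
tape 3: place 194 GB, 63 GB left
tape 2: place 67 GB, 8 GB left
tape 3: place 55 GB, 8 GB left

3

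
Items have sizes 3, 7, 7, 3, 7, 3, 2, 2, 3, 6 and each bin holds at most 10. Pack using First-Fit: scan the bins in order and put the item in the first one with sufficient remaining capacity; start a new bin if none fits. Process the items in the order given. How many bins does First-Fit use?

Put 3 in bin 1; 7 remain.
Put 7 in bin 1; 0 remain.
Put 7 in bin 2; 3 remain.
Put 3 in bin 2; 0 remain.
Put 7 in bin 3; 3 remain.
Put 3 in bin 3; 0 remain.
Put 2 in bin 4; 8 remain.
Put 2 in bin 4; 6 remain.
Put 3 in bin 4; 3 remain.
Put 6 in bin 5; 4 remain.

5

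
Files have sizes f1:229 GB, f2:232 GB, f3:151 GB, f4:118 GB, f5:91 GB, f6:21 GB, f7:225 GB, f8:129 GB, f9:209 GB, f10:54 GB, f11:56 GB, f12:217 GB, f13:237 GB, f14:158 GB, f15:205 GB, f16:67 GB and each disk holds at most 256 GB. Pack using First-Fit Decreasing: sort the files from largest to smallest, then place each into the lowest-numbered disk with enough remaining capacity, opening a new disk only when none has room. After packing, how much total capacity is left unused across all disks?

417

Sorted descending: 237, 232, 229, 225, 217, 209, 205, 158, 151, 129, 118, 91, 67, 56, 54, 21.
237 GB → disk 1 (remaining 19 GB)
232 GB → disk 2 (remaining 24 GB)
229 GB → disk 3 (remaining 27 GB)
225 GB → disk 4 (remaining 31 GB)
217 GB → disk 5 (remaining 39 GB)
209 GB → disk 6 (remaining 47 GB)
205 GB → disk 7 (remaining 51 GB)
158 GB → disk 8 (remaining 98 GB)
151 GB → disk 9 (remaining 105 GB)
129 GB → disk 10 (remaining 127 GB)
118 GB → disk 10 (remaining 9 GB)
91 GB → disk 8 (remaining 7 GB)
67 GB → disk 9 (remaining 38 GB)
56 GB → disk 11 (remaining 200 GB)
54 GB → disk 11 (remaining 146 GB)
21 GB → disk 2 (remaining 3 GB)
11 disks × 256 GB = 2816 GB; used 2399 GB; unused 417 GB.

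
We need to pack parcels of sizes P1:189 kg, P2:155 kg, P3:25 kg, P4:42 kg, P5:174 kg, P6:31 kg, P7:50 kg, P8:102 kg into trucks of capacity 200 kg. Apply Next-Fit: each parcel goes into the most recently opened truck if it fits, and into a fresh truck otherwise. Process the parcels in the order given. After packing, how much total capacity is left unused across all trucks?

Put P1 (189 kg) in truck 1; 11 kg remain.
Put P2 (155 kg) in truck 2; 45 kg remain.
Put P3 (25 kg) in truck 2; 20 kg remain.
Put P4 (42 kg) in truck 3; 158 kg remain.
Put P5 (174 kg) in truck 4; 26 kg remain.
Put P6 (31 kg) in truck 5; 169 kg remain.
Put P7 (50 kg) in truck 5; 119 kg remain.
Put P8 (102 kg) in truck 5; 17 kg remain.
5 trucks × 200 kg = 1000 kg; used 768 kg; unused 232 kg.

232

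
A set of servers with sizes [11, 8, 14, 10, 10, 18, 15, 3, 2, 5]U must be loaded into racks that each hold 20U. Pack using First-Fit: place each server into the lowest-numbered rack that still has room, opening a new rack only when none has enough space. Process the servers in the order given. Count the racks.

5

rack 1: place 11U, 9U left
rack 1: place 8U, 1U left
rack 2: place 14U, 6U left
rack 3: place 10U, 10U left
rack 3: place 10U, 0U left
rack 4: place 18U, 2U left
rack 5: place 15U, 5U left
rack 2: place 3U, 3U left
rack 2: place 2U, 1U left
rack 5: place 5U, 0U left
Final racks: [11,8] [14,3,2] [10,10] [18] [15,5].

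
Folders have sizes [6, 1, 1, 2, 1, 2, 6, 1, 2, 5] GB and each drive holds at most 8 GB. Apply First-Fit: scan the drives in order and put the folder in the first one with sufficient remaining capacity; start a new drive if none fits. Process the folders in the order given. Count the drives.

6 GB → drive 1 (remaining 2 GB)
1 GB → drive 1 (remaining 1 GB)
1 GB → drive 1 (remaining 0 GB)
2 GB → drive 2 (remaining 6 GB)
1 GB → drive 2 (remaining 5 GB)
2 GB → drive 2 (remaining 3 GB)
6 GB → drive 3 (remaining 2 GB)
1 GB → drive 2 (remaining 2 GB)
2 GB → drive 2 (remaining 0 GB)
5 GB → drive 4 (remaining 3 GB)
Final drives: [6,1,1] [2,1,2,1,2] [6] [5].

4 drives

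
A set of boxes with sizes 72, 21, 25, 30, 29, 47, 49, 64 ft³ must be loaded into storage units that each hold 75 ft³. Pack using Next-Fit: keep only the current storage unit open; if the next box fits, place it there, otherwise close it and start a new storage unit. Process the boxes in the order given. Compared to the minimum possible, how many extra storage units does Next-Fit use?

Next-Fit: [72] [21,25] [30,29] [47] [49] [64] → 6 storage units.
Total size 337 ft³; any packing needs at least ⌈337/75⌉ = 5 storage units.
An optimal packing achieves that bound: [72] [64] [49,25] [47,21] [30,29] → 5 storage units.
Excess: 6 − 5 = 1.

1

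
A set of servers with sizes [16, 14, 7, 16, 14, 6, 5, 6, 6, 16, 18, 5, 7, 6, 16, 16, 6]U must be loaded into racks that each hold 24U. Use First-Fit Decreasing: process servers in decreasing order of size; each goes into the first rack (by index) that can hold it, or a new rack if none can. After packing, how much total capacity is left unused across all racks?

Sorted descending: 18, 16, 16, 16, 16, 16, 14, 14, 7, 7, 6, 6, 6, 6, 6, 5, 5.
rack 1: place 18U, 6U left
rack 2: place 16U, 8U left
rack 3: place 16U, 8U left
rack 4: place 16U, 8U left
rack 5: place 16U, 8U left
rack 6: place 16U, 8U left
rack 7: place 14U, 10U left
rack 8: place 14U, 10U left
rack 2: place 7U, 1U left
rack 3: place 7U, 1U left
rack 1: place 6U, 0U left
rack 4: place 6U, 2U left
rack 5: place 6U, 2U left
rack 6: place 6U, 2U left
rack 7: place 6U, 4U left
rack 8: place 5U, 5U left
rack 8: place 5U, 0U left
8 racks × 24U = 192U; used 180U; unused 12U.

12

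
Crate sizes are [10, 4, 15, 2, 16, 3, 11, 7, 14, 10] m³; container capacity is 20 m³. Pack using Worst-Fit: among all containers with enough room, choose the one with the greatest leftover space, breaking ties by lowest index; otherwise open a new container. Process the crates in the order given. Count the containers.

6 containers

10 m³ → container 1 (remaining 10 m³)
4 m³ → container 1 (remaining 6 m³)
15 m³ → container 2 (remaining 5 m³)
2 m³ → container 1 (remaining 4 m³)
16 m³ → container 3 (remaining 4 m³)
3 m³ → container 2 (remaining 2 m³)
11 m³ → container 4 (remaining 9 m³)
7 m³ → container 4 (remaining 2 m³)
14 m³ → container 5 (remaining 6 m³)
10 m³ → container 6 (remaining 10 m³)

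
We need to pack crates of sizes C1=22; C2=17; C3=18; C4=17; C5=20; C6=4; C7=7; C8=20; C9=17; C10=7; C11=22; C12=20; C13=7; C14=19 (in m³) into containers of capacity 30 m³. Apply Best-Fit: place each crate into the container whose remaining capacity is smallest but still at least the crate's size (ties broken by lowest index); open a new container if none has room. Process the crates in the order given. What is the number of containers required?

10

C1 (22 m³) → container 1 (remaining 8 m³)
C2 (17 m³) → container 2 (remaining 13 m³)
C3 (18 m³) → container 3 (remaining 12 m³)
C4 (17 m³) → container 4 (remaining 13 m³)
C5 (20 m³) → container 5 (remaining 10 m³)
C6 (4 m³) → container 1 (remaining 4 m³)
C7 (7 m³) → container 5 (remaining 3 m³)
C8 (20 m³) → container 6 (remaining 10 m³)
C9 (17 m³) → container 7 (remaining 13 m³)
C10 (7 m³) → container 6 (remaining 3 m³)
C11 (22 m³) → container 8 (remaining 8 m³)
C12 (20 m³) → container 9 (remaining 10 m³)
C13 (7 m³) → container 8 (remaining 1 m³)
C14 (19 m³) → container 10 (remaining 11 m³)
Final containers: [22,4] [17] [18] [17] [20,7] [20,7] [17] [22,7] [20] [19].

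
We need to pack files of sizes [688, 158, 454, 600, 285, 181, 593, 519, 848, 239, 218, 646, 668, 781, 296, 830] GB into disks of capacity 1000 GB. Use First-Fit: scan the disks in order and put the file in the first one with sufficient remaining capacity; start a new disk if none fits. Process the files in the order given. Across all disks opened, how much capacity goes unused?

1996

688 GB → disk 1 (remaining 312 GB)
158 GB → disk 1 (remaining 154 GB)
454 GB → disk 2 (remaining 546 GB)
600 GB → disk 3 (remaining 400 GB)
285 GB → disk 2 (remaining 261 GB)
181 GB → disk 2 (remaining 80 GB)
593 GB → disk 4 (remaining 407 GB)
519 GB → disk 5 (remaining 481 GB)
848 GB → disk 6 (remaining 152 GB)
239 GB → disk 3 (remaining 161 GB)
218 GB → disk 4 (remaining 189 GB)
646 GB → disk 7 (remaining 354 GB)
668 GB → disk 8 (remaining 332 GB)
781 GB → disk 9 (remaining 219 GB)
296 GB → disk 5 (remaining 185 GB)
830 GB → disk 10 (remaining 170 GB)
10 disks × 1000 GB = 10000 GB; used 8004 GB; unused 1996 GB.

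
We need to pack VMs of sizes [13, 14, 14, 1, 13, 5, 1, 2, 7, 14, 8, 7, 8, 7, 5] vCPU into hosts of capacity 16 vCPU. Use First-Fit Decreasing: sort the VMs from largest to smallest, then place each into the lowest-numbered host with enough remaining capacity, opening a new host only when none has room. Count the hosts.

Sorted descending: 14, 14, 14, 13, 13, 8, 8, 7, 7, 7, 5, 5, 2, 1, 1.
Put 14 vCPU in host 1; 2 vCPU remain.
Put 14 vCPU in host 2; 2 vCPU remain.
Put 14 vCPU in host 3; 2 vCPU remain.
Put 13 vCPU in host 4; 3 vCPU remain.
Put 13 vCPU in host 5; 3 vCPU remain.
Put 8 vCPU in host 6; 8 vCPU remain.
Put 8 vCPU in host 6; 0 vCPU remain.
Put 7 vCPU in host 7; 9 vCPU remain.
Put 7 vCPU in host 7; 2 vCPU remain.
Put 7 vCPU in host 8; 9 vCPU remain.
Put 5 vCPU in host 8; 4 vCPU remain.
Put 5 vCPU in host 9; 11 vCPU remain.
Put 2 vCPU in host 1; 0 vCPU remain.
Put 1 vCPU in host 2; 1 vCPU remain.
Put 1 vCPU in host 2; 0 vCPU remain.
Final hosts: [14,2] [14,1,1] [14] [13] [13] [8,8] [7,7] [7,5] [5].

9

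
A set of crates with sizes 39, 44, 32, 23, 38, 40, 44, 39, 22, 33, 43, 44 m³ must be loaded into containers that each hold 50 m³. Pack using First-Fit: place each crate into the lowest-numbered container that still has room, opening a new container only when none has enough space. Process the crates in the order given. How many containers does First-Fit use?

39 m³ → container 1 (remaining 11 m³)
44 m³ → container 2 (remaining 6 m³)
32 m³ → container 3 (remaining 18 m³)
23 m³ → container 4 (remaining 27 m³)
38 m³ → container 5 (remaining 12 m³)
40 m³ → container 6 (remaining 10 m³)
44 m³ → container 7 (remaining 6 m³)
39 m³ → container 8 (remaining 11 m³)
22 m³ → container 4 (remaining 5 m³)
33 m³ → container 9 (remaining 17 m³)
43 m³ → container 10 (remaining 7 m³)
44 m³ → container 11 (remaining 6 m³)
Final containers: [39] [44] [32] [23,22] [38] [40] [44] [39] [33] [43] [44].

11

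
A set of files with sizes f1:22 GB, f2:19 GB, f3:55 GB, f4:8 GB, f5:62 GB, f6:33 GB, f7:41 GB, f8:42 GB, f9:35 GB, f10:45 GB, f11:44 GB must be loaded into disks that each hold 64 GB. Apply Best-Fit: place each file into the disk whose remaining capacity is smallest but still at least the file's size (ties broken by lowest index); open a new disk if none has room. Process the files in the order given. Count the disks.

Put f1 (22 GB) in disk 1; 42 GB remain.
Put f2 (19 GB) in disk 1; 23 GB remain.
Put f3 (55 GB) in disk 2; 9 GB remain.
Put f4 (8 GB) in disk 2; 1 GB remain.
Put f5 (62 GB) in disk 3; 2 GB remain.
Put f6 (33 GB) in disk 4; 31 GB remain.
Put f7 (41 GB) in disk 5; 23 GB remain.
Put f8 (42 GB) in disk 6; 22 GB remain.
Put f9 (35 GB) in disk 7; 29 GB remain.
Put f10 (45 GB) in disk 8; 19 GB remain.
Put f11 (44 GB) in disk 9; 20 GB remain.
Final disks: [22,19] [55,8] [62] [33] [41] [42] [35] [45] [44].

9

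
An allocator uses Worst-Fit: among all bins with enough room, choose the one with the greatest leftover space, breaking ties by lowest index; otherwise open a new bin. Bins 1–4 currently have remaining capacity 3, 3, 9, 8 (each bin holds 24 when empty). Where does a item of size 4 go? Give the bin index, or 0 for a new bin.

Bins with room: bin 3 (9), bin 4 (8).
Most room is bin 3 with 9 free.

3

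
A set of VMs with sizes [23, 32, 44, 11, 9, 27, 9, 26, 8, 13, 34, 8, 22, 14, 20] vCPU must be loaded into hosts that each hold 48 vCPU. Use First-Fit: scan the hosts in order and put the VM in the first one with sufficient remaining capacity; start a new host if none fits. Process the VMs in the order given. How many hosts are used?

7

host 1: place 23 vCPU, 25 vCPU left
host 2: place 32 vCPU, 16 vCPU left
host 3: place 44 vCPU, 4 vCPU left
host 1: place 11 vCPU, 14 vCPU left
host 1: place 9 vCPU, 5 vCPU left
host 4: place 27 vCPU, 21 vCPU left
host 2: place 9 vCPU, 7 vCPU left
host 5: place 26 vCPU, 22 vCPU left
host 4: place 8 vCPU, 13 vCPU left
host 4: place 13 vCPU, 0 vCPU left
host 6: place 34 vCPU, 14 vCPU left
host 5: place 8 vCPU, 14 vCPU left
host 7: place 22 vCPU, 26 vCPU left
host 5: place 14 vCPU, 0 vCPU left
host 7: place 20 vCPU, 6 vCPU left
Final hosts: [23,11,9] [32,9] [44] [27,8,13] [26,8,14] [34] [22,20].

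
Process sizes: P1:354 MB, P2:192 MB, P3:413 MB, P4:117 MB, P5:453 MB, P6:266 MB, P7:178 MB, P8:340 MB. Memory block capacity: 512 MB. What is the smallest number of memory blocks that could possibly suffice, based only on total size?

5

Total size = 354 + 192 + 413 + 117 + 453 + 266 + 178 + 340 = 2313 MB.
⌈2313 / 512⌉ = 5.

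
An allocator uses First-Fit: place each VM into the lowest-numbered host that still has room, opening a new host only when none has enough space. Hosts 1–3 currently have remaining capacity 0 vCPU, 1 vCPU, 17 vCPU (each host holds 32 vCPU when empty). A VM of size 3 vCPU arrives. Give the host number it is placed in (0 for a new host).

Hosts with room: host 3 (17 vCPU).
The first with room is host 3.

3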